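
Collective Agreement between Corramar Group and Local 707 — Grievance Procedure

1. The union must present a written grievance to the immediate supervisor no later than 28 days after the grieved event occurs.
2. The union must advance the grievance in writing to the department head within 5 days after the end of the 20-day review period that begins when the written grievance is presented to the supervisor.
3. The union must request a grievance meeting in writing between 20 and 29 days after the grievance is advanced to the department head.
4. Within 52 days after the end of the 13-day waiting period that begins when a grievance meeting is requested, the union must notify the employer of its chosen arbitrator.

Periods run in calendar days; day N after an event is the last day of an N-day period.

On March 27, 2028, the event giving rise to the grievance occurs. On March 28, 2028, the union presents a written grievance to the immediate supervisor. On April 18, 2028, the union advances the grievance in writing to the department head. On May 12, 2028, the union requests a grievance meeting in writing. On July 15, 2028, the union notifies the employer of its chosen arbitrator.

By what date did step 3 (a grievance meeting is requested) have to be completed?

Step 3 runs from April 18, 2028, when the grievance is advanced to the department head. The window is 20–29 days after April 18, 2028; it closes on May 17, 2028.

May 17, 2028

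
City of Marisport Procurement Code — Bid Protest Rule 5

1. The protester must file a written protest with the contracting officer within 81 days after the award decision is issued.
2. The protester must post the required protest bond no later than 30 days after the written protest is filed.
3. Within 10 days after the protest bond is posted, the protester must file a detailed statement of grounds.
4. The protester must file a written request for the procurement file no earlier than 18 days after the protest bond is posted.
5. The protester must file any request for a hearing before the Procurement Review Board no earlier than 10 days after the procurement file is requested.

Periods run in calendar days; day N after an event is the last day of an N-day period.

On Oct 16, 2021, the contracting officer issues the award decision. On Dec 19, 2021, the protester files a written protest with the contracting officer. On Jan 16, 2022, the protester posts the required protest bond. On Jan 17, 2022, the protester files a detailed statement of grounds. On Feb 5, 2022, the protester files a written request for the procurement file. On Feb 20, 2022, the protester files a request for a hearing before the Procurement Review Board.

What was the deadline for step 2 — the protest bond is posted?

Jan 18, 2022

Step 2 runs from Dec 19, 2021, when the written protest is filed. 30 days after Dec 19, 2021 is Jan 18, 2022.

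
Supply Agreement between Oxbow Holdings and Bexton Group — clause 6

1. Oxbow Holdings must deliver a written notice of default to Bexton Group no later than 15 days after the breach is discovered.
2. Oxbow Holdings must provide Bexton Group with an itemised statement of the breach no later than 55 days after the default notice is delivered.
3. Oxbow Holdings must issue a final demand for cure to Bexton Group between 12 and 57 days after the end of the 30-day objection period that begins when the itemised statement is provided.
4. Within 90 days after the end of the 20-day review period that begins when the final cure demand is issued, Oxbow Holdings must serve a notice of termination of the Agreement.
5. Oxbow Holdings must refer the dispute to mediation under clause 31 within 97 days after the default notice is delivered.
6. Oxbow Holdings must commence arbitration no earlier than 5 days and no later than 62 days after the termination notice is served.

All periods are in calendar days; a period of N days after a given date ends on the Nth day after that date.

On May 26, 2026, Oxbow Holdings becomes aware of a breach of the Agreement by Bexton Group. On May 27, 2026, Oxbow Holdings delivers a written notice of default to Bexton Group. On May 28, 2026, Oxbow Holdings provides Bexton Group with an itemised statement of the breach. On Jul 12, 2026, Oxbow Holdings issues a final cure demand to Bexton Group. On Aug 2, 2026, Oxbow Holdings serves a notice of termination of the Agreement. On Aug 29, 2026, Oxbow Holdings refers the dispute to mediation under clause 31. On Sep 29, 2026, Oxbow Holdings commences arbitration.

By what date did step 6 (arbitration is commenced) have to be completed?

Step 6 runs from Aug 2, 2026, when the termination notice is served. The window is 5–62 days after Aug 2, 2026; it closes on Oct 3, 2026.

Oct 3, 2026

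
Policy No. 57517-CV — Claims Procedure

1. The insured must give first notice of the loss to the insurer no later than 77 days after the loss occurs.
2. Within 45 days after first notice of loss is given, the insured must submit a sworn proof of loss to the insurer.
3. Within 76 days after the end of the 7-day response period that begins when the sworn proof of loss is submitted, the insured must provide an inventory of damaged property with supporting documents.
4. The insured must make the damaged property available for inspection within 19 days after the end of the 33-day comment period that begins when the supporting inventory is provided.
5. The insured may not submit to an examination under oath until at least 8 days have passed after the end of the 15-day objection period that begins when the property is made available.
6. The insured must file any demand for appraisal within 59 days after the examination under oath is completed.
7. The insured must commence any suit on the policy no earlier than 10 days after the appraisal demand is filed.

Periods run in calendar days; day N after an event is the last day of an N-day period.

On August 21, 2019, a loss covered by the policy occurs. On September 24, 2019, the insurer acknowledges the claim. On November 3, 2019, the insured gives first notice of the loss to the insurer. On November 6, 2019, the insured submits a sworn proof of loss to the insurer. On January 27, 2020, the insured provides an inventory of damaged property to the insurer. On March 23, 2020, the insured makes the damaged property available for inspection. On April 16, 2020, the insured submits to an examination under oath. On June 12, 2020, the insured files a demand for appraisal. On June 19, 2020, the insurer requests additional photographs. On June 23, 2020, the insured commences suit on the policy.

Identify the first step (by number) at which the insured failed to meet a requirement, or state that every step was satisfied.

Step 4

Step 1 — counting 77 days from August 21, 2019 (when the loss occurs) gives a deadline of November 6, 2019; November 3, 2019 is within that limit.
Step 2 — counting 45 days from November 3, 2019 (when first notice of loss is given) gives a deadline of December 18, 2019; done November 6, 2019 — timely.
Step 3 — counting 76 days from November 13, 2019 (end of the 7-day response period, which began when the sworn proof of loss is submitted on November 6, 2019) gives a deadline of January 28, 2020; January 27, 2020 is within that limit.
Step 4 — counting 19 days from February 29, 2020 (end of the 33-day comment period, which began when the supporting inventory is provided on January 27, 2020) gives a deadline of March 19, 2020; not done until March 23, 2020, 4 days after the deadline.
The analysis stops there.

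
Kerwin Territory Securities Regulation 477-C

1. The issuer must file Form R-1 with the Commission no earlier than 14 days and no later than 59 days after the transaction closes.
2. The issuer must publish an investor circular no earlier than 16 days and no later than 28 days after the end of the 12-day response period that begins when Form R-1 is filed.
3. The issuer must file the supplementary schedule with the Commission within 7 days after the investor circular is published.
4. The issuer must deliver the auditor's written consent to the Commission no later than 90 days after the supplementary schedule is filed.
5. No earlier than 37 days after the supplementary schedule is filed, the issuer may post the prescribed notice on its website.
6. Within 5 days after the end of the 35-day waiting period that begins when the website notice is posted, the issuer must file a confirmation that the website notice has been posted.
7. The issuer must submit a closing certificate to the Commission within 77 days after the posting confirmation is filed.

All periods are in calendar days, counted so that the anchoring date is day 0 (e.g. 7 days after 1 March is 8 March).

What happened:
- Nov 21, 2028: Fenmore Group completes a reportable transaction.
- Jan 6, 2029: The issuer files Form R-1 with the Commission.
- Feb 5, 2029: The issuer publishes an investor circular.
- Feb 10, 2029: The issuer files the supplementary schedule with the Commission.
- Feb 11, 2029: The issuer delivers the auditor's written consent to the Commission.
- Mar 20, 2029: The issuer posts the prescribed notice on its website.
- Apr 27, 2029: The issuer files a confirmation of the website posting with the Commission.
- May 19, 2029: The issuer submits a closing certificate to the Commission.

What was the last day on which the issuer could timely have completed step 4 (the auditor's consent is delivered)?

Step 4 runs from Feb 10, 2029, when the supplementary schedule is filed. 90 days after Feb 10, 2029 is May 11, 2029.

May 11, 2029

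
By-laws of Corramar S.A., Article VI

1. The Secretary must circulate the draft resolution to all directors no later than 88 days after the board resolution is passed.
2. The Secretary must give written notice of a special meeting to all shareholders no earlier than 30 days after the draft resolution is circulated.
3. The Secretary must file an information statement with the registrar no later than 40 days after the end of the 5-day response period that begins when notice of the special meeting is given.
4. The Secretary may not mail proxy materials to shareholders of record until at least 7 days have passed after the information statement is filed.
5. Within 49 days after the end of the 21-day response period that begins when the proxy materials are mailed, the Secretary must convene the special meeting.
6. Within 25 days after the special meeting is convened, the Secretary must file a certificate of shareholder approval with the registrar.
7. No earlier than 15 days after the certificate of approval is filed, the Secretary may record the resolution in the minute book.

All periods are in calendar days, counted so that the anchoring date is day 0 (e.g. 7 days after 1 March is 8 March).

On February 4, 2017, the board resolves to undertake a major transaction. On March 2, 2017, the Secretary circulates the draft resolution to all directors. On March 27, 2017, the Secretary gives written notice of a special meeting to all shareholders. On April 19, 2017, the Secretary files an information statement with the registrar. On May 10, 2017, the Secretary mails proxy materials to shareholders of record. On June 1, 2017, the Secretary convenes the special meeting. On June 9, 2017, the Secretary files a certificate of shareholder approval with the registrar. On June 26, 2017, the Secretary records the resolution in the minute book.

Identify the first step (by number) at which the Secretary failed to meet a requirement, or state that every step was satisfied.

Step 2

Step 1 — counting 88 days from February 4, 2017 (when the board resolution is passed) gives a deadline of May 3, 2017; March 2, 2017 is within that limit.
Step 2 — must wait 30 days from March 2, 2017 (when the draft resolution is circulated), so not before April 1, 2017; March 27, 2017 is 5 days before the earliest permitted date.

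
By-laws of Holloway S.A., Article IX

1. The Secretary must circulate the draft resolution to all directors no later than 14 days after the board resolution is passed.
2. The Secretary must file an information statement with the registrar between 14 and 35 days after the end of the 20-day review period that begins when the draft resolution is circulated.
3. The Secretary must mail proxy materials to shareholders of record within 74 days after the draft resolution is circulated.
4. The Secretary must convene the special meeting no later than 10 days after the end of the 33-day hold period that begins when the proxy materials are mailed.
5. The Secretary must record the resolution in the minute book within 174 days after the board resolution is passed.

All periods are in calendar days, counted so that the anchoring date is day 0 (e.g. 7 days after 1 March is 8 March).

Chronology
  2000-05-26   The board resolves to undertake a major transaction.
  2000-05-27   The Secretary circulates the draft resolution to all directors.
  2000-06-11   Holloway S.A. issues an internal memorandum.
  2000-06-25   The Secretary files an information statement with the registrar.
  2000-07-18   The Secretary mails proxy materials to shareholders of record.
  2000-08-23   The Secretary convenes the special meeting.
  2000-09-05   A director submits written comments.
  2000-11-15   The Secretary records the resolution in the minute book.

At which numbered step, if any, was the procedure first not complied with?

(1) due by 2000-05-26 + 14 days = 2000-06-09; 2000-05-27 is within that limit.
(2) the permitted window runs from 2000-06-16 + 14 = 2000-06-30 to 2000-06-16 + 35 = 2000-07-21; done 2000-06-25 — 5 days before the window opened.

Step 2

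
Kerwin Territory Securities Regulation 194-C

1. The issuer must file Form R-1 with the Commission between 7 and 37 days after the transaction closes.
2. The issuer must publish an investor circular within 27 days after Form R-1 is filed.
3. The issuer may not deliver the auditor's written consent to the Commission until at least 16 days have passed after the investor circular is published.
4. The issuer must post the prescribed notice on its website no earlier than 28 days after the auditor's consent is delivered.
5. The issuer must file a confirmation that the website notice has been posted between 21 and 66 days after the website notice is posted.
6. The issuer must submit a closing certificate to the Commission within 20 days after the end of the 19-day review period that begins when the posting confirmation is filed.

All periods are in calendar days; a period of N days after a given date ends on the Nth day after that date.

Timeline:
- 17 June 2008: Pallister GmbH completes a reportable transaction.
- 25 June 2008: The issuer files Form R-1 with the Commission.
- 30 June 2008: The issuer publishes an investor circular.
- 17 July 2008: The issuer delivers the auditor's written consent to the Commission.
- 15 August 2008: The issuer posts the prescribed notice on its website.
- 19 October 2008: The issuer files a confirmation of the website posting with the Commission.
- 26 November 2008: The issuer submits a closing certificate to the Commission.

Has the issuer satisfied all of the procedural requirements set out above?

Step 1: the window is 7–37 days after 17 June 2008 (when the transaction closes), so 24 June 2008 through 24 July 2008; 25 June 2008 falls inside that range.
Step 2: 27 days after 25 June 2008 (when Form R-1 is filed) is 22 July 2008; 30 June 2008 is within that limit.
Step 3: the earliest permitted date is 16 days after 30 June 2008 (when the investor circular is published), i.e. 16 July 2008; done 17 July 2008, after the minimum wait.
Step 4: the earliest permitted date is 28 days after 17 July 2008 (when the auditor's consent is delivered), i.e. 14 August 2008; 15 August 2008 is on or after that date.
Step 5: the window is 21–66 days after 15 August 2008 (when the website notice is posted), so 5 September 2008 through 20 October 2008; 19 October 2008 falls inside that range.
Step 6: 20 days after 7 November 2008 (end of the 19-day review period, which began when the posting confirmation is filed on 19 October 2008) is 27 November 2008; done 26 November 2008 — timely.

Yes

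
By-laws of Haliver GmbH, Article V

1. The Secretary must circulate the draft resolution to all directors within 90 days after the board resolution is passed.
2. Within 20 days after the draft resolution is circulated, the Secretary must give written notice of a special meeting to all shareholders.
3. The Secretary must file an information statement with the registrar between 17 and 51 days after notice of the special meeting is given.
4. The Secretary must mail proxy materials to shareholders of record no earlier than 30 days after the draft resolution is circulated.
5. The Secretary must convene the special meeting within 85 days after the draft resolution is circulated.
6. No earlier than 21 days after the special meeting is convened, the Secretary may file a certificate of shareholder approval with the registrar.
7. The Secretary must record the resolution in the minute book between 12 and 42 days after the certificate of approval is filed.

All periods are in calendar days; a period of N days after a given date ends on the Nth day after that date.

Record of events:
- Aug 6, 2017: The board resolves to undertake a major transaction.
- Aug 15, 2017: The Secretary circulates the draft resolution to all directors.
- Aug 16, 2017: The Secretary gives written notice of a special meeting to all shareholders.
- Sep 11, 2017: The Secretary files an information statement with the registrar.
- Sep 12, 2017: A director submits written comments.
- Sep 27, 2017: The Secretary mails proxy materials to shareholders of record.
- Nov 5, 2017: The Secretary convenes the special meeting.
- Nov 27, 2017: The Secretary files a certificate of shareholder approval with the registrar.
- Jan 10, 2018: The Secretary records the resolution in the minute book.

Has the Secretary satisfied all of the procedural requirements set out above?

Step 1: 90 days after Aug 6, 2017 (when the board resolution is passed) is Nov 4, 2017; Aug 15, 2017 is within that limit.
Step 2: 20 days after Aug 15, 2017 (when the draft resolution is circulated) is Sep 4, 2017; Aug 16, 2017 is within that limit.
Step 3: the window is 17–51 days after Aug 16, 2017 (when notice of the special meeting is given), so Sep 2, 2017 through Oct 6, 2017; done Sep 11, 2017 — within the window.
Step 4: the earliest permitted date is 30 days after Aug 15, 2017 (when the draft resolution is circulated), i.e. Sep 14, 2017; Sep 27, 2017 is on or after that date.
Step 5: 85 days after Aug 15, 2017 (when the draft resolution is circulated) is Nov 8, 2017; completed Nov 5, 2017, before the deadline.
Step 6: the earliest permitted date is 21 days after Nov 5, 2017 (when the special meeting is convened), i.e. Nov 26, 2017; done Nov 27, 2017 — permitted.
Step 7: the window is 12–42 days after Nov 27, 2017 (when the certificate of approval is filed), so Dec 9, 2017 through Jan 8, 2018; done Jan 10, 2018 — 2 days after the window closed.

No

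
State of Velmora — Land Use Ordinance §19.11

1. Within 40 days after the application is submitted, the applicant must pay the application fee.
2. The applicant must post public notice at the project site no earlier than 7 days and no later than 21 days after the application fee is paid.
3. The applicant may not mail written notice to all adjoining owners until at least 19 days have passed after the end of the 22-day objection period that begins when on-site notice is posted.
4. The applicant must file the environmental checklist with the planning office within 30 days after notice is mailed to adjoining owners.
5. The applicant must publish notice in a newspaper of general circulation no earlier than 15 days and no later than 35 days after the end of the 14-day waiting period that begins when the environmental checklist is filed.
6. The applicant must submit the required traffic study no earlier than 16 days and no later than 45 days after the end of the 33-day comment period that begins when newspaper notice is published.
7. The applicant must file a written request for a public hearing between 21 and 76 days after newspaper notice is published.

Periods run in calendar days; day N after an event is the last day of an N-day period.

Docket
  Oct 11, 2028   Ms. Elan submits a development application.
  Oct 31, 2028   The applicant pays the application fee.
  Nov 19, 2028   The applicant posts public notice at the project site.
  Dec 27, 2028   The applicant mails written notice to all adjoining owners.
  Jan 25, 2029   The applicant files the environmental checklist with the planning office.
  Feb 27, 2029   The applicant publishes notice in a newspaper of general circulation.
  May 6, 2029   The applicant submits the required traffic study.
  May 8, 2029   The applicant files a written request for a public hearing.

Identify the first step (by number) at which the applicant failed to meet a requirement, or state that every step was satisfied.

Step 3

Step 1 — counting 40 days from Oct 11, 2028 (when the application is submitted) gives a deadline of Nov 20, 2028; Oct 31, 2028 is within that limit.
Step 2 — 7 and 21 days from Oct 31, 2028 (when the application fee is paid) are Nov 7, 2028 and Nov 21, 2028 respectively; Nov 19, 2028 falls inside that range.
Step 3 — must wait 19 days from Dec 11, 2028 (end of the 22-day objection period, which began when on-site notice is posted on Nov 19, 2028), so not before Dec 30, 2028; acted on Dec 27, 2028, 3 days prematurely.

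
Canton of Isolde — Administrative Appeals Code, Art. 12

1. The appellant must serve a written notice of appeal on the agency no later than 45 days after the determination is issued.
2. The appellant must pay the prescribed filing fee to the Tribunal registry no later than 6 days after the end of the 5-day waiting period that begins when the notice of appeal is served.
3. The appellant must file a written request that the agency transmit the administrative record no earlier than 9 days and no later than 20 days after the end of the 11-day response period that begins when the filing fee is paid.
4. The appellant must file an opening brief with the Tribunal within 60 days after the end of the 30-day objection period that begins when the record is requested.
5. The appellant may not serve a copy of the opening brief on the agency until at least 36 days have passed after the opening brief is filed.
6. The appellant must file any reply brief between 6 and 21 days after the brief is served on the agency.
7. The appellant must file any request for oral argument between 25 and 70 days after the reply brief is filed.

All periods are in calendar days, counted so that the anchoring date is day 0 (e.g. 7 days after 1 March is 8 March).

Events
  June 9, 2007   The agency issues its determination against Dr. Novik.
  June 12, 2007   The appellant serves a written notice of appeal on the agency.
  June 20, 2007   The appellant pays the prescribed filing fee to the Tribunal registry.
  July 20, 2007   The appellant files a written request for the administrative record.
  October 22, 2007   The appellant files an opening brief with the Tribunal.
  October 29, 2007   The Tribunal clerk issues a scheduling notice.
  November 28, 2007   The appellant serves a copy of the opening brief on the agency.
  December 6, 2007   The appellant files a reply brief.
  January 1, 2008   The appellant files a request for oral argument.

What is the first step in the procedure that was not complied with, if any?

(1) due by June 9, 2007 + 45 days = July 24, 2007; June 12, 2007 is within that limit.
(2) due by June 17, 2007 + 6 days = June 23, 2007; done June 20, 2007 — timely.
(3) the permitted window runs from July 1, 2007 + 9 = July 10, 2007 to July 1, 2007 + 20 = July 21, 2007; July 20, 2007 falls inside that range.
(4) due by August 19, 2007 + 60 days = October 18, 2007; October 22, 2007 misses that deadline by 4 days.

Step 4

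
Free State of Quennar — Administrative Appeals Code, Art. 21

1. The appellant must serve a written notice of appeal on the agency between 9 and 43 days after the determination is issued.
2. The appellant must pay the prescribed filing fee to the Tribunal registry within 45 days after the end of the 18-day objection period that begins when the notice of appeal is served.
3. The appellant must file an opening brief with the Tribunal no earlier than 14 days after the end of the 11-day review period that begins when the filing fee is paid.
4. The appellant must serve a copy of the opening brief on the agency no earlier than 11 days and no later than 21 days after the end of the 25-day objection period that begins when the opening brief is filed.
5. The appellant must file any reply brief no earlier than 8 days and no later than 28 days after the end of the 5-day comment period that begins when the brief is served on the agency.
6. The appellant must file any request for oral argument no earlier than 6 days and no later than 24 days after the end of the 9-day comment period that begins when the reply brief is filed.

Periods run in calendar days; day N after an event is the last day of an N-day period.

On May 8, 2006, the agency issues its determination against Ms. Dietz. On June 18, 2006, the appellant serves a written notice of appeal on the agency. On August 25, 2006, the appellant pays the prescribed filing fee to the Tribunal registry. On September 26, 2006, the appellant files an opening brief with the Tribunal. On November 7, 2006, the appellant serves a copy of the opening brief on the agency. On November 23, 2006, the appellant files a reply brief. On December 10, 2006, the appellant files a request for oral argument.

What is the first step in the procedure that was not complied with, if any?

Step 1 — 9 and 43 days from May 8, 2006 (when the determination is issued) are May 17, 2006 and June 20, 2006 respectively; June 18, 2006 falls inside that range.
Step 2 — counting 45 days from July 6, 2006 (end of the 18-day objection period, which began when the notice of appeal is served on June 18, 2006) gives a deadline of August 20, 2006; August 25, 2006 misses that deadline by 5 days.

Step 2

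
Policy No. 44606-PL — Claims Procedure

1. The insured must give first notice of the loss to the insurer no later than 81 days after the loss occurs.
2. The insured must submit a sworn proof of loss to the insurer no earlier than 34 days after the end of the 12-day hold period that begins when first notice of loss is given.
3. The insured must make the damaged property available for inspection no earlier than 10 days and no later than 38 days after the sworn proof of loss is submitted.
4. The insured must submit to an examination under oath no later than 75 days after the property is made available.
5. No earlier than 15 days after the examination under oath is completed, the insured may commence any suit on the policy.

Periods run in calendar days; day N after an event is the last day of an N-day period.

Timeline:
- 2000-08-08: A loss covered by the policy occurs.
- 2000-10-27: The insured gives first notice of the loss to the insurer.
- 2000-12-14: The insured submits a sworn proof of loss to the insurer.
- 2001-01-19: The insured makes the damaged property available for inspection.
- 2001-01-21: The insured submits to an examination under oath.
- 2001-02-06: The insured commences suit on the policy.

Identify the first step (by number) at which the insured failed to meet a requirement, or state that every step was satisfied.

None — every step was satisfied

Step 1 — counting 81 days from 2000-08-08 (when the loss occurs) gives a deadline of 2000-10-28; completed 2000-10-27, before the deadline.
Step 2 — must wait 34 days from 2000-11-08 (end of the 12-day hold period, which began when first notice of loss is given on 2000-10-27), so not before 2000-12-12; done 2000-12-14 — permitted.
Step 3 — 10 and 38 days from 2000-12-14 (when the sworn proof of loss is submitted) are 2000-12-24 and 2001-01-21 respectively; 2001-01-19 falls inside that range.
Step 4 — counting 75 days from 2001-01-19 (when the property is made available) gives a deadline of 2001-04-04; completed 2001-01-21, before the deadline.
Step 5 — must wait 15 days from 2001-01-21 (when the examination under oath is completed), so not before 2001-02-05; 2001-02-06 is on or after that date.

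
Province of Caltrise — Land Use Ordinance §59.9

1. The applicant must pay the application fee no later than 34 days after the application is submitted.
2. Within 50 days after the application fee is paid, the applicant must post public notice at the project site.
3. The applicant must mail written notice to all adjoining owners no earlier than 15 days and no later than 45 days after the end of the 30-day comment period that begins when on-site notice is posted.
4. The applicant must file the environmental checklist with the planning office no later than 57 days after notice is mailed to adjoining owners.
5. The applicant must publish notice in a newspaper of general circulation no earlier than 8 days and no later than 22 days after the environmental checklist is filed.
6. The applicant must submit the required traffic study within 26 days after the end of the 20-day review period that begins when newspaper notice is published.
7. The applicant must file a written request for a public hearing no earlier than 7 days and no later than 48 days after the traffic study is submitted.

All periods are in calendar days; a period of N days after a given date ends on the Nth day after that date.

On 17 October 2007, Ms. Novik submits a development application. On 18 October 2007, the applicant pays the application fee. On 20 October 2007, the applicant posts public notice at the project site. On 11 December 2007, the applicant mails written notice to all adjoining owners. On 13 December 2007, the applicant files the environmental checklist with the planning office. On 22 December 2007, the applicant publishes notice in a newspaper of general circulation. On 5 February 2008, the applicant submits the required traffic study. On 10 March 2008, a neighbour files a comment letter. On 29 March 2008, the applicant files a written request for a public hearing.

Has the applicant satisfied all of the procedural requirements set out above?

(1) due by 17 October 2007 + 34 days = 20 November 2007; 18 October 2007 is within that limit.
(2) due by 18 October 2007 + 50 days = 7 December 2007; done 20 October 2007 — timely.
(3) the permitted window runs from 19 November 2007 + 15 = 4 December 2007 to 19 November 2007 + 45 = 3 January 2008; done 11 December 2007, which is between those dates.
(4) due by 11 December 2007 + 57 days = 6 February 2008; completed 13 December 2007, before the deadline.
(5) the permitted window runs from 13 December 2007 + 8 = 21 December 2007 to 13 December 2007 + 22 = 4 January 2008; done 22 December 2007 — within the window.
(6) due by 11 January 2008 + 26 days = 6 February 2008; 5 February 2008 is within that limit.
(7) the permitted window runs from 5 February 2008 + 7 = 12 February 2008 to 5 February 2008 + 48 = 24 March 2008; done 29 March 2008 — 5 days after the window closed.
The analysis stops there.

No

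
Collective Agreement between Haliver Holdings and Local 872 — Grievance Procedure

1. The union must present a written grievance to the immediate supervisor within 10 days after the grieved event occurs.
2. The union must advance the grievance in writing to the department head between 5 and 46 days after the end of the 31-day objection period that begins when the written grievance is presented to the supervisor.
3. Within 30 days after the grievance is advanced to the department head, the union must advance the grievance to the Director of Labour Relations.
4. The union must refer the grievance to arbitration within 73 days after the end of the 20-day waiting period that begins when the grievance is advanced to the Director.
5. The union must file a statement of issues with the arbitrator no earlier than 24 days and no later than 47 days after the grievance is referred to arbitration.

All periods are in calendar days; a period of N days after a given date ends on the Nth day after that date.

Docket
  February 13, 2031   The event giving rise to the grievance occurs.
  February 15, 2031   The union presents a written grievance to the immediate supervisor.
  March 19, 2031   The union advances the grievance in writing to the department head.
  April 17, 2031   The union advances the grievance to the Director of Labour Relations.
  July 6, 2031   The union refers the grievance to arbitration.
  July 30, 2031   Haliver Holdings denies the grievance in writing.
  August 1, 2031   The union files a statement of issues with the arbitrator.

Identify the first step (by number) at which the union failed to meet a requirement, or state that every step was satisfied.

Step 2

(1) due by February 13, 2031 + 10 days = February 23, 2031; done February 15, 2031 — timely.
(2) the permitted window runs from March 18, 2031 + 5 = March 23, 2031 to March 18, 2031 + 46 = May 3, 2031; done March 19, 2031 — 4 days before the window opened.
Later steps need not be reached.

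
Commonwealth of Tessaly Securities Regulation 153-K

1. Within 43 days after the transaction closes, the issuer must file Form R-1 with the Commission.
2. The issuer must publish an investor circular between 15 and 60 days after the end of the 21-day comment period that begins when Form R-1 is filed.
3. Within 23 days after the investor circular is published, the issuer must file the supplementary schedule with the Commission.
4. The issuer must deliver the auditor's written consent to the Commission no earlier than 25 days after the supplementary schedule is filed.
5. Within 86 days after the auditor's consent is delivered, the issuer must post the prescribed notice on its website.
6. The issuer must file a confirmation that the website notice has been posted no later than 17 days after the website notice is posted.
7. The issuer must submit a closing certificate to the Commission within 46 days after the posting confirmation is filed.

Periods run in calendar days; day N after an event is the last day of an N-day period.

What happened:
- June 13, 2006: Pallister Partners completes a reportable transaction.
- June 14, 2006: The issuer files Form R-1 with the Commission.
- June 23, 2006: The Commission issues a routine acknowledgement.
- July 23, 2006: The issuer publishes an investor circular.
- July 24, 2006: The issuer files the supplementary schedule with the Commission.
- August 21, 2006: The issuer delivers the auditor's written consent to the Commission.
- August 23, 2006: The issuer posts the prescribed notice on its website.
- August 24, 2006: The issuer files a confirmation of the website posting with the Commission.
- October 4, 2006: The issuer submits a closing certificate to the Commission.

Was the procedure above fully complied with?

(1) due by June 13, 2006 + 43 days = July 26, 2006; June 14, 2006 is within that limit.
(2) the permitted window runs from July 5, 2006 + 15 = July 20, 2006 to July 5, 2006 + 60 = September 3, 2006; done July 23, 2006, which is between those dates.
(3) due by July 23, 2006 + 23 days = August 15, 2006; done July 24, 2006 — timely.
(4) permitted from July 24, 2006 + 25 days = August 18, 2006 onward; August 21, 2006 is on or after that date.
(5) due by August 21, 2006 + 86 days = November 15, 2006; August 23, 2006 is within that limit.
(6) due by August 23, 2006 + 17 days = September 9, 2006; done August 24, 2006 — timely.
(7) due by August 24, 2006 + 46 days = October 9, 2006; October 4, 2006 is within that limit.

Yes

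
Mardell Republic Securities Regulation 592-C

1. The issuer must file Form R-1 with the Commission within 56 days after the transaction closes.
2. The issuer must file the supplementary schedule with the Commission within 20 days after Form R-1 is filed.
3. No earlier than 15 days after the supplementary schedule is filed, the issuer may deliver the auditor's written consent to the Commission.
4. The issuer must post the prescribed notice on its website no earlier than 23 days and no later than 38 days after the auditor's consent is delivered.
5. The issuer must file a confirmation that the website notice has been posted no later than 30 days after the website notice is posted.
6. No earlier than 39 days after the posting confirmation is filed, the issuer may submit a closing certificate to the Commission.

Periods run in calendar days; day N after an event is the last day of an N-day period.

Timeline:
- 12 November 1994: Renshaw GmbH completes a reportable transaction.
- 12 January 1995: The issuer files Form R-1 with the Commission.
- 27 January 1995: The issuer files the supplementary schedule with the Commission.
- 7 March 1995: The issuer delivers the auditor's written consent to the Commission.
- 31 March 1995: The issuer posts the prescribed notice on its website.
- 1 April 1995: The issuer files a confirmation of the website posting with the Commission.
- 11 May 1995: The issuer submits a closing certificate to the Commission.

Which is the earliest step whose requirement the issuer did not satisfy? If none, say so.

Step 1

Step 1: 56 days after 12 November 1994 (when the transaction closes) is 7 January 1995; done 12 January 1995 — 5 days late.
That is the first point of non-compliance.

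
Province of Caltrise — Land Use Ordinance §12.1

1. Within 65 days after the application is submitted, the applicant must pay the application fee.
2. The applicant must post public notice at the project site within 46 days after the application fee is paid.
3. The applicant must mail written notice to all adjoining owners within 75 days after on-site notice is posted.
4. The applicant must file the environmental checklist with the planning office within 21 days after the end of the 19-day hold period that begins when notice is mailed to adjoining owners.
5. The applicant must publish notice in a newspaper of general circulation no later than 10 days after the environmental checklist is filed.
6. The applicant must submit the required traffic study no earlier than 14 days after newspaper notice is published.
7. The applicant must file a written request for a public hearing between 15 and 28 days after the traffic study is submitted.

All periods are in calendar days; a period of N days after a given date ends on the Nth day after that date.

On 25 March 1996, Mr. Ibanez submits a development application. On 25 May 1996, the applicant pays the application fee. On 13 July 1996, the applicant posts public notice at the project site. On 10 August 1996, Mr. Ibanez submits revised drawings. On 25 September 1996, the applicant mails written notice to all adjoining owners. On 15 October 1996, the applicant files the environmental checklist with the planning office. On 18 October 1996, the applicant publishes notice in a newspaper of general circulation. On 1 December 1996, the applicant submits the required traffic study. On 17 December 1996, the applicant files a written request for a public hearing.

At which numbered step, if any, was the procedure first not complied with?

(1) due by 25 March 1996 + 65 days = 29 May 1996; done 25 May 1996 — timely.
(2) due by 25 May 1996 + 46 days = 10 July 1996; 13 July 1996 misses that deadline by 3 days.

Step 2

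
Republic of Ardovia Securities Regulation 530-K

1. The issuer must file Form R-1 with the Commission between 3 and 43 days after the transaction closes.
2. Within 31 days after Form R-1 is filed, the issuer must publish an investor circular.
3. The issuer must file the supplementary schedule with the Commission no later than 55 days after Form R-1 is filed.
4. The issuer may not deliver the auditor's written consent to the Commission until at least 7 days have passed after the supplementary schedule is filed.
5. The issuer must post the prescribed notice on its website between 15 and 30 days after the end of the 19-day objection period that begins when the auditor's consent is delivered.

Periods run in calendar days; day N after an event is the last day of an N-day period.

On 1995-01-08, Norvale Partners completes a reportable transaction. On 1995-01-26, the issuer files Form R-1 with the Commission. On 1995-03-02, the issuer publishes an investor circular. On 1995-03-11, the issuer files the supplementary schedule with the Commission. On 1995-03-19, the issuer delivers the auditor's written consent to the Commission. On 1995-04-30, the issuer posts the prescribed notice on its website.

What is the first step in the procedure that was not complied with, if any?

Step 1: the window is 3–43 days after 1995-01-08 (when the transaction closes), so 1995-01-11 through 1995-02-20; done 1995-01-26 — within the window.
Step 2: 31 days after 1995-01-26 (when Form R-1 is filed) is 1995-02-26; not done until 1995-03-02, 4 days after the deadline.
That is the first point of non-compliance.

Step 2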